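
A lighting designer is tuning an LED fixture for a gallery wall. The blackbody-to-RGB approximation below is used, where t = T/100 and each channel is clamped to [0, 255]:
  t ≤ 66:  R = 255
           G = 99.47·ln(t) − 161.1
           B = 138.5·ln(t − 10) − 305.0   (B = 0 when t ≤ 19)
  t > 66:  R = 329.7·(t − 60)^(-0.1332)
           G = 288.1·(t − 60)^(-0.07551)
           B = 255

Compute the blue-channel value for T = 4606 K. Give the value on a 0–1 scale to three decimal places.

t = 4606/100 = 46.06; the t ≤ 66 branch applies.
B = 138.5·ln(46.06 − 10) − 305.0 = 138.5·ln 36.06 − 305.0 = 138.5·3.5852 − 305.0 = 191.548.
On a 0–1 scale: 191.548/255 = 0.7512 → 0.751.

0.751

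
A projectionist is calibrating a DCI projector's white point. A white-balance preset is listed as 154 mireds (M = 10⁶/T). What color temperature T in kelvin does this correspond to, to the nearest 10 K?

6490 K

T = 10⁶ / 154 = 6493.51 K → 6490 K.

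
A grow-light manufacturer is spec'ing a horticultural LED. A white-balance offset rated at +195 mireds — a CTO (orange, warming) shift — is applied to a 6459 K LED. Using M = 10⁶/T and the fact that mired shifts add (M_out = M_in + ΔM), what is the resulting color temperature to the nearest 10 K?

M_in = 10⁶/6459 = 154.82 mireds.
M_out = 154.82 + (+195) = 349.82 mireds.
T_out = 10⁶/349.82 = 2858.6 K → 2860 K.

2860 K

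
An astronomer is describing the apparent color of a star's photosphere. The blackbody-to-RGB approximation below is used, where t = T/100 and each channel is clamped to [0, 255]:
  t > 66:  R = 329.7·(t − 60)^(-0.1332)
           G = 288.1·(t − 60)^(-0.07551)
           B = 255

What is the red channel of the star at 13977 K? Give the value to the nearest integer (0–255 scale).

t = 13977/100 = 139.77; the t > 66 branch applies.
R = 329.7·(139.77 − 60)^(-0.1332) = 329.7·79.77^(-0.1332) = 329.7·0.55805 = 183.990.
Rounded: 184.

184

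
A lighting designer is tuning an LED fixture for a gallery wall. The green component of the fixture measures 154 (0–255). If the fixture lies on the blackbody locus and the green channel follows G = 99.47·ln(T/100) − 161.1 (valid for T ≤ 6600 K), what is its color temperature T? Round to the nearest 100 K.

2400 K

ln t = (154 + 161.1) / 99.47 = 3.1678.
t = e^3.1678 = 23.755.
T = 100·t = 2375 K → 2400 K to the nearest 100 K.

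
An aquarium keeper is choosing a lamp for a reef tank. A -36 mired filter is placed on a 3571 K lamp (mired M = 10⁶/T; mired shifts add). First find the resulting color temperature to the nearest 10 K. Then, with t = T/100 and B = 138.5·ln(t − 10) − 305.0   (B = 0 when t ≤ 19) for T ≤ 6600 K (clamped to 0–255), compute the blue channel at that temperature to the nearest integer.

171

M_in = 10⁶/3571 = 280.03; M_out = 280.03 + (-36) = 244.03.
T_out = 10⁶/244.03 = 4097.8 K → 4100 K; t = 41.
B = 138.5·ln(41 − 10) − 305.0 = 138.5·ln 31 − 305.0 = 138.5·3.4340 − 305.0 = 170.607.
Rounded: 171.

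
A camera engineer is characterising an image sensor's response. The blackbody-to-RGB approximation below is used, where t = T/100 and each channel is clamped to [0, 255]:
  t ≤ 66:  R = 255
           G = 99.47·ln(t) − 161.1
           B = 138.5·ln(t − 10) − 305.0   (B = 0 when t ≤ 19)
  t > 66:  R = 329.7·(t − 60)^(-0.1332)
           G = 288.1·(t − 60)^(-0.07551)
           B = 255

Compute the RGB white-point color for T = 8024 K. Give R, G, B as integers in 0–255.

R=221, G=230, B=255

t = 8024/100 = 80.24; the t > 66 branch applies.
R = 329.7·(80.24 − 60)^(-0.1332) = 329.7·20.24^(-0.1332) = 329.7·0.66990 = 220.867.
G = 288.1·(80.24 − 60)^(-0.07551) = 288.1·20.24^(-0.07551) = 288.1·0.79683 = 229.568.
B = 255 by definition for t > 66.
Rounded: (221, 230, 255).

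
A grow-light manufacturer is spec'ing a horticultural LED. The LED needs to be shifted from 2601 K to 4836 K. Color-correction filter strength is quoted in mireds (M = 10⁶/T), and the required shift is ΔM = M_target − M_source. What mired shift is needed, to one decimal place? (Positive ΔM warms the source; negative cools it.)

-177.7 mireds

M_source = 10⁶/2601 = 384.468; M_target = 10⁶/4836 = 206.782.
ΔM = 206.782 − 384.468 = -177.685 → -177.7 mireds, a cooling shift.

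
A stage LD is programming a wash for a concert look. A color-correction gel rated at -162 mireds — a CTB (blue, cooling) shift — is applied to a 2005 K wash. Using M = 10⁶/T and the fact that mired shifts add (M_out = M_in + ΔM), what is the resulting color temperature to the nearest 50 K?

2950 K

M_in = 10⁶/2005 = 498.75 mireds.
M_out = 498.75 + (-162) = 336.75 mireds.
T_out = 10⁶/336.75 = 2969.5 K → 2950 K.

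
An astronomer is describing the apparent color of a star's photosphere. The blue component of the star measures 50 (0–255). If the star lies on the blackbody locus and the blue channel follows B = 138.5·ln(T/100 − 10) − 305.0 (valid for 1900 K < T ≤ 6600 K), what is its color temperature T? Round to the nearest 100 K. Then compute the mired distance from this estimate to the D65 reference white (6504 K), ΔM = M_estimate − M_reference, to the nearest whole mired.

+281 mireds

ln(t − 10) = (50 + 305.0) / 138.5 = 2.5632.
t − 10 = e^2.5632 = 12.977, so t = 22.977.
T = 100·t = 2298 K → 2300 K to the nearest 100 K.
M_estimate = 10⁶/2300 = 434.78; M_reference = 10⁶/6504 = 153.75.
ΔM = 434.78 − 153.75 = 281.03 → +281 mireds.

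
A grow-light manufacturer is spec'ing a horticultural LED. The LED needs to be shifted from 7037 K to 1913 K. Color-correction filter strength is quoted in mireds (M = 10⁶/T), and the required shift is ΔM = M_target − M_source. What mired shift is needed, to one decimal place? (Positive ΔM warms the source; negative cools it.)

+380.6 mireds

M_source = 10⁶/7037 = 142.106; M_target = 10⁶/1913 = 522.739.
ΔM = 522.739 − 142.106 = 380.633 → +380.6 mireds, a warming shift.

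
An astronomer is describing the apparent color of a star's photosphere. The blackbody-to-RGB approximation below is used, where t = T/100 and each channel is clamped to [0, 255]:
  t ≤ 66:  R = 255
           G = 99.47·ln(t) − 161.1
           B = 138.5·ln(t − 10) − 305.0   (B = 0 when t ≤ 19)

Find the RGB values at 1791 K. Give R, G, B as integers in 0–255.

R=255, G=126, B=0

t = 1791/100 = 17.91; the t ≤ 66 branch applies.
R = 255 by definition for t ≤ 66.
G = 99.47·ln 17.91 − 161.1 = 99.47·2.8854 − 161.1 = 125.907.
t = 17.91 ≤ 19, so B = 0.
Rounded: (255, 126, 0).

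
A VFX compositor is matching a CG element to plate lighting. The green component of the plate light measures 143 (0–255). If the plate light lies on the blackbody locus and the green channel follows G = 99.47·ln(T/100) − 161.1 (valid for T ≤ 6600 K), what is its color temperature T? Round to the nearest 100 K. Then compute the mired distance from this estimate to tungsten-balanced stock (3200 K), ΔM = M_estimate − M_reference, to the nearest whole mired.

+164 mireds

ln t = (143 + 161.1) / 99.47 = 3.0572.
t = e^3.0572 = 21.268.
T = 100·t = 2127 K → 2100 K to the nearest 100 K.
M_estimate = 10⁶/2100 = 476.19; M_reference = 10⁶/3200 = 312.50.
ΔM = 476.19 − 312.50 = 163.69 → +164 mireds.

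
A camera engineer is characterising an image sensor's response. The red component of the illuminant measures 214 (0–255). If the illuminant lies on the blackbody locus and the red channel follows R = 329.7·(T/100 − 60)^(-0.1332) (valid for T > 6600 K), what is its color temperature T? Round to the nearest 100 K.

8600 K

(t − 60)^(-0.1332) = 214/329.7 = 0.64907.
t − 60 = 0.64907^(1/-0.1332) = 0.64907^(-7.508) = 25.657, so t = 85.657.
T = 100·t = 8566 K → 8600 K to the nearest 100 K.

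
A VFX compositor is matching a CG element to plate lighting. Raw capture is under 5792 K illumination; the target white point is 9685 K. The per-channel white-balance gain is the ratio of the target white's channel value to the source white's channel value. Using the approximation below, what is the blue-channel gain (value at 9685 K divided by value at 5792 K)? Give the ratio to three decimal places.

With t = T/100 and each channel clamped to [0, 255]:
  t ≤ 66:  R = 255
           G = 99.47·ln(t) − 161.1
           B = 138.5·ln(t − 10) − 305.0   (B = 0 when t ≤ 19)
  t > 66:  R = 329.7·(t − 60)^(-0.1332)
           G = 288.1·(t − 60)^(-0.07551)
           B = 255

At 5792 K (t = 57.92):
  B = 138.5·ln(57.92 − 10) − 305.0 = 138.5·ln 47.92 − 305.0 = 138.5·3.8695 − 305.0 = 230.930.
At 9685 K (t = 96.85):
  B = 255 by definition for t > 66.
Gain = 255.000 / 230.930 = 1.1042 → 1.104.

1.104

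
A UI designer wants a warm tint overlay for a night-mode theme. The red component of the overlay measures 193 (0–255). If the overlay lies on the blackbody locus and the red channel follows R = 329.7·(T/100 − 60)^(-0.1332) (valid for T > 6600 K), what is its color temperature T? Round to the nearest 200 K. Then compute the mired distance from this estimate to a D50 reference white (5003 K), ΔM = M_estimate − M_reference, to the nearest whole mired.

-114 mireds

(t − 60)^(-0.1332) = 193/329.7 = 0.58538.
t − 60 = 0.58538^(1/-0.1332) = 0.58538^(-7.508) = 55.713, so t = 115.713.
T = 100·t = 11571 K → 11600 K to the nearest 200 K.
M_estimate = 10⁶/11600 = 86.21; M_reference = 10⁶/5003 = 199.88.
ΔM = 86.21 − 199.88 = -113.67 → -114 mireds.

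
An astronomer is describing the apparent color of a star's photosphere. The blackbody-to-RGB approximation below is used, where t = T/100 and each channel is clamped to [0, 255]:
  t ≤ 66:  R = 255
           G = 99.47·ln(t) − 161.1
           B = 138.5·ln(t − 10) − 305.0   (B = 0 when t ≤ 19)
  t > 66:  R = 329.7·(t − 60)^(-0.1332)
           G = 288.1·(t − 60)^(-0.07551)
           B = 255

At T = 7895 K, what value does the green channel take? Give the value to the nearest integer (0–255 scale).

231

t = 7895/100 = 78.95; the t > 66 branch applies.
G = 288.1·(78.95 − 60)^(-0.07551) = 288.1·18.95^(-0.07551) = 288.1·0.80081 = 230.712.
Rounded: 231.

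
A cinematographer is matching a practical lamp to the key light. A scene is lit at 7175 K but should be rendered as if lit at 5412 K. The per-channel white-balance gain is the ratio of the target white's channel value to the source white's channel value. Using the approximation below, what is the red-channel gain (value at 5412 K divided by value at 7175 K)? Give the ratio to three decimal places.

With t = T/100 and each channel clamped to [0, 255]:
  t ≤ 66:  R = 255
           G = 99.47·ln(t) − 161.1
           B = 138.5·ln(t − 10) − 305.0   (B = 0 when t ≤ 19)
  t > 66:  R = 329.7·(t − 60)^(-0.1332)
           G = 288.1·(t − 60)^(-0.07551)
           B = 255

At 7175 K (t = 71.75):
  R = 329.7·(71.75 − 60)^(-0.1332) = 329.7·11.75^(-0.1332) = 329.7·0.72023 = 237.460.
At 5412 K (t = 54.12):
  R = 255 by definition for t ≤ 66.
Gain = 255.000 / 237.460 = 1.0739 → 1.074.

1.074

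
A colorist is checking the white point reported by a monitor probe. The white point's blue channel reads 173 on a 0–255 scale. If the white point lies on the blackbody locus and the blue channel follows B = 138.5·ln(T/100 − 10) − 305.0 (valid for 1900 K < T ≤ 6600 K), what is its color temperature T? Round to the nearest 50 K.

4150 K

ln(t − 10) = (173 + 305.0) / 138.5 = 3.4513.
t − 10 = e^3.4513 = 31.540, so t = 41.540.
T = 100·t = 4154 K → 4150 K to the nearest 50 K.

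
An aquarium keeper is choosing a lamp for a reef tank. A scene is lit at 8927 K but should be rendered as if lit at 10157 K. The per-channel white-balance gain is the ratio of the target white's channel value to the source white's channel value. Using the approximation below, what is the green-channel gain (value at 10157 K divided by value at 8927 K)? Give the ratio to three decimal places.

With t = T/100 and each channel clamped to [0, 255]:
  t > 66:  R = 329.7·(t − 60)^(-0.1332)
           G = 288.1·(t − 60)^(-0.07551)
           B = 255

At 8927 K (t = 89.27):
  G = 288.1·(89.27 − 60)^(-0.07551) = 288.1·29.27^(-0.07551) = 288.1·0.77494 = 223.261.
At 10157 K (t = 101.57):
  G = 288.1·(101.57 − 60)^(-0.07551) = 288.1·41.57^(-0.07551) = 288.1·0.75469 = 217.425.
Gain = 217.425 / 223.261 = 0.9739 → 0.974.

0.974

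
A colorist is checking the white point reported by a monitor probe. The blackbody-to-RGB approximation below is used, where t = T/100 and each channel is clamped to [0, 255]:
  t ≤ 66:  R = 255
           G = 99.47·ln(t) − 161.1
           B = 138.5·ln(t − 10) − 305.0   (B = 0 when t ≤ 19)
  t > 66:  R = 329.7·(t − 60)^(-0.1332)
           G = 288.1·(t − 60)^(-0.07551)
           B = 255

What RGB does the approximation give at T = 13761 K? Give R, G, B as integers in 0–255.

t = 13761/100 = 137.61; the t > 66 branch applies.
R = 329.7·(137.61 − 60)^(-0.1332) = 329.7·77.61^(-0.1332) = 329.7·0.56010 = 184.664.
G = 288.1·(137.61 − 60)^(-0.07551) = 288.1·77.61^(-0.07551) = 288.1·0.71993 = 207.413.
B = 255 by definition for t > 66.
Rounded: (185, 207, 255).

R=185, G=207, B=255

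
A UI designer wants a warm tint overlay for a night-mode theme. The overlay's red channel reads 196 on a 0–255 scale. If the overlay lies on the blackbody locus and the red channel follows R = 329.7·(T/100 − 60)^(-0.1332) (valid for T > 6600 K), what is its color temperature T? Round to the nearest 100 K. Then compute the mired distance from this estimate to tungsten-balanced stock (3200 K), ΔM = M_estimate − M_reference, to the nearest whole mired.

-222 mireds

(t − 60)^(-0.1332) = 196/329.7 = 0.59448.
t − 60 = 0.59448^(1/-0.1332) = 0.59448^(-7.508) = 49.621, so t = 109.621.
T = 100·t = 10962 K → 11000 K to the nearest 100 K.
M_estimate = 10⁶/11000 = 90.91; M_reference = 10⁶/3200 = 312.50.
ΔM = 90.91 − 312.50 = -221.59 → -222 mireds.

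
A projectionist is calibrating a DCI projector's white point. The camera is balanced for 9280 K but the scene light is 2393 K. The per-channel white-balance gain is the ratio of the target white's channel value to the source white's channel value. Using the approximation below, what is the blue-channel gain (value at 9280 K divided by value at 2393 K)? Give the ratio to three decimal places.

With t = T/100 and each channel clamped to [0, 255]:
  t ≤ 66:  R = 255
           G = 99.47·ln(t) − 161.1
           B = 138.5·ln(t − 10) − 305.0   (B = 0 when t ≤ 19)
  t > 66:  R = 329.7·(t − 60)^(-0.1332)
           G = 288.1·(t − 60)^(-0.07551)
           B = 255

At 2393 K (t = 23.93):
  B = 138.5·ln(23.93 − 10) − 305.0 = 138.5·ln 13.93 − 305.0 = 138.5·2.6340 − 305.0 = 59.815.
At 9280 K (t = 92.8):
  B = 255 by definition for t > 66.
Gain = 255.000 / 59.815 = 4.2631 → 4.263.

4.263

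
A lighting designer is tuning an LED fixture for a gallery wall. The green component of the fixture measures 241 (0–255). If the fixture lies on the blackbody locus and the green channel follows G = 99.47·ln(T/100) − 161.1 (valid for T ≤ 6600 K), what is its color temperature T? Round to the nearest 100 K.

5700 K

ln t = (241 + 161.1) / 99.47 = 4.0424.
t = e^4.0424 = 56.964.
T = 100·t = 5696 K → 5700 K to the nearest 100 K.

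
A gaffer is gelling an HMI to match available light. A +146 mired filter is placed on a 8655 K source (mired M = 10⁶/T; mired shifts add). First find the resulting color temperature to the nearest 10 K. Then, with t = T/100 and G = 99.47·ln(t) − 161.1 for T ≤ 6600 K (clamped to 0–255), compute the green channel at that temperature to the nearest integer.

M_in = 10⁶/8655 = 115.54; M_out = 115.54 + (+146) = 261.54.
T_out = 10⁶/261.54 = 3823.5 K → 3820 K; t = 38.2.
G = 99.47·ln 38.2 − 161.1 = 99.47·3.6428 − 161.1 = 201.253.
Rounded: 201.

201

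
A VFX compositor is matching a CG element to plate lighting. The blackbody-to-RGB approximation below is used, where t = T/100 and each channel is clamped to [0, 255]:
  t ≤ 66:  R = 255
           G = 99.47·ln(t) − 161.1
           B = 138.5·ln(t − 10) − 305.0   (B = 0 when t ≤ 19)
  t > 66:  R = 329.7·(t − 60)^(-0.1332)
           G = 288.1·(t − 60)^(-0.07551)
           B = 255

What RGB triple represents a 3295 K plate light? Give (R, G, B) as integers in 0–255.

(255, 187, 129)

t = 3295/100 = 32.95; the t ≤ 66 branch applies.
R = 255 by definition for t ≤ 66.
G = 99.47·ln 32.95 − 161.1 = 99.47·3.4950 − 161.1 = 186.547.
B = 138.5·ln(32.95 − 10) − 305.0 = 138.5·ln 22.95 − 305.0 = 138.5·3.1333 − 305.0 = 128.965.
Rounded: (255, 187, 129).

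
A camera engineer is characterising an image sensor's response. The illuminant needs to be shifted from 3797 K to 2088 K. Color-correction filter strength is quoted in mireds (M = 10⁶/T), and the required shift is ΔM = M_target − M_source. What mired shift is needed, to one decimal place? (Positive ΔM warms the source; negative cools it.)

+215.6 mireds

M_source = 10⁶/3797 = 263.366; M_target = 10⁶/2088 = 478.927.
ΔM = 478.927 − 263.366 = 215.561 → +215.6 mireds, a warming shift.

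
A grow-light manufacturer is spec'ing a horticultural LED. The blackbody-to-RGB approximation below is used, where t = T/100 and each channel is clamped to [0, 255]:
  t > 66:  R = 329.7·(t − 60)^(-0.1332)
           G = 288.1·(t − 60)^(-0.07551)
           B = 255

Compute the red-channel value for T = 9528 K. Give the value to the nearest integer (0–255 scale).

205

t = 9528/100 = 95.28; the t > 66 branch applies.
R = 329.7·(95.28 − 60)^(-0.1332) = 329.7·35.28^(-0.1332) = 329.7·0.62211 = 205.111.
Rounded: 205.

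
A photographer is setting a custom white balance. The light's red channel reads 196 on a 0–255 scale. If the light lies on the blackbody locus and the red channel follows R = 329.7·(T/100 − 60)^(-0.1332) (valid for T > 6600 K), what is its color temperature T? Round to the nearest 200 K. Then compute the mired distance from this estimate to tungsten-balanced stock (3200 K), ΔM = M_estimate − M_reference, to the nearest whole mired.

(t − 60)^(-0.1332) = 196/329.7 = 0.59448.
t − 60 = 0.59448^(1/-0.1332) = 0.59448^(-7.508) = 49.621, so t = 109.621.
T = 100·t = 10962 K → 11000 K to the nearest 200 K.
M_estimate = 10⁶/11000 = 90.91; M_reference = 10⁶/3200 = 312.50.
ΔM = 90.91 − 312.50 = -221.59 → -222 mireds.

-222 mireds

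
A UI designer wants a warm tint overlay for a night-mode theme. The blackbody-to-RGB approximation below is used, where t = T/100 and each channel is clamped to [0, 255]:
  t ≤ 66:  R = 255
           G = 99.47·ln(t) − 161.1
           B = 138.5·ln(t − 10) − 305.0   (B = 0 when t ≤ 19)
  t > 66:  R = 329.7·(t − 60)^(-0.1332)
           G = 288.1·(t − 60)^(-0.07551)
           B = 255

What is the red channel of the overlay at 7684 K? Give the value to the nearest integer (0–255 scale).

t = 7684/100 = 76.84; the t > 66 branch applies.
R = 329.7·(76.84 − 60)^(-0.1332) = 329.7·16.84^(-0.1332) = 329.7·0.68652 = 226.345.
Rounded: 226.

226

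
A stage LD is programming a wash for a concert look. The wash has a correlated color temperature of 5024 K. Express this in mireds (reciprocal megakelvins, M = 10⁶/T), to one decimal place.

M = 10⁶ / 5024 = 199.045 → 199.0 mireds.

199.0 mireds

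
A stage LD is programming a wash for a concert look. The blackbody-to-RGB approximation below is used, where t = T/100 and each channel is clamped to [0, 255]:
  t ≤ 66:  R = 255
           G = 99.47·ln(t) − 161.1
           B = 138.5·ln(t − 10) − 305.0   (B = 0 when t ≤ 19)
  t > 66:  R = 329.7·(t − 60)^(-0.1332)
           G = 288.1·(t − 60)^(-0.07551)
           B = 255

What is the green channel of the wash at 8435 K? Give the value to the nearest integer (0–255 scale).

226

t = 8435/100 = 84.35; the t > 66 branch applies.
G = 288.1·(84.35 − 60)^(-0.07551) = 288.1·24.35^(-0.07551) = 288.1·0.78579 = 226.386.
Rounded: 226.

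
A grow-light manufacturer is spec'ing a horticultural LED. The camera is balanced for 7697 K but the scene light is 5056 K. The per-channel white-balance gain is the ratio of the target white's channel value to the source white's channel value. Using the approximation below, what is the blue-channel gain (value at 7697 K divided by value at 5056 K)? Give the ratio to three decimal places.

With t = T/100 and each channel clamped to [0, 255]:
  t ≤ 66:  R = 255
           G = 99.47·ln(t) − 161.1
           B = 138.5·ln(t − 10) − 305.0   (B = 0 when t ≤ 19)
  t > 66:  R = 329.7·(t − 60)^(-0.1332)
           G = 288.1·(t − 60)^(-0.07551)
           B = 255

1.227

At 5056 K (t = 50.56):
  B = 138.5·ln(50.56 − 10) − 305.0 = 138.5·ln 40.56 − 305.0 = 138.5·3.7028 − 305.0 = 207.835.
At 7697 K (t = 76.97):
  B = 255 by definition for t > 66.
Gain = 255.000 / 207.835 = 1.2269 → 1.227.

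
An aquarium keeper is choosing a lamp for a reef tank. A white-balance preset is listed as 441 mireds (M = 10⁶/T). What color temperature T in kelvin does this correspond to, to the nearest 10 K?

T = 10⁶ / 441 = 2267.57 K → 2270 K.

2270 K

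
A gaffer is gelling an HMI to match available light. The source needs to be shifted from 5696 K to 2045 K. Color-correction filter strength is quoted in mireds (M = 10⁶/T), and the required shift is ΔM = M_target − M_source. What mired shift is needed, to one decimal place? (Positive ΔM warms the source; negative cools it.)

M_source = 10⁶/5696 = 175.562; M_target = 10⁶/2045 = 488.998.
ΔM = 488.998 − 175.562 = 313.436 → +313.4 mireds, a warming shift.

+313.4 mireds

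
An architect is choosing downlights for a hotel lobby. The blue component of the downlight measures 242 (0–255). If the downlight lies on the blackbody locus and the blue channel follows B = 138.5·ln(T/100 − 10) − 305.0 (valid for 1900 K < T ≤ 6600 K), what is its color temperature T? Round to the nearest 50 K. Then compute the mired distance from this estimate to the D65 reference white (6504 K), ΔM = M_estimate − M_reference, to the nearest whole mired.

+8 mireds

ln(t − 10) = (242 + 305.0) / 138.5 = 3.9495.
t − 10 = e^3.9495 = 51.907, so t = 61.907.
T = 100·t = 6191 K → 6200 K to the nearest 50 K.
M_estimate = 10⁶/6200 = 161.29; M_reference = 10⁶/6504 = 153.75.
ΔM = 161.29 − 153.75 = 7.54 → +8 mireds.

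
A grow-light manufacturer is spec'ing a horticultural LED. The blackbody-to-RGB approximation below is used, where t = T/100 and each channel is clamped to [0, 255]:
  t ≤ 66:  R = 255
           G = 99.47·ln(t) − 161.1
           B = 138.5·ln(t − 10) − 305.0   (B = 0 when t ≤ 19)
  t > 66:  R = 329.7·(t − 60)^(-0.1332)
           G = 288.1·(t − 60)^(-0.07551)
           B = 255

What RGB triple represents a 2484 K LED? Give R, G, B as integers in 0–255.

t = 2484/100 = 24.84; the t ≤ 66 branch applies.
R = 255 by definition for t ≤ 66.
G = 99.47·ln 24.84 − 161.1 = 99.47·3.2125 − 161.1 = 158.443.
B = 138.5·ln(24.84 − 10) − 305.0 = 138.5·ln 14.84 − 305.0 = 138.5·2.6973 − 305.0 = 68.580.
Rounded: (255, 158, 69).

R=255, G=158, B=69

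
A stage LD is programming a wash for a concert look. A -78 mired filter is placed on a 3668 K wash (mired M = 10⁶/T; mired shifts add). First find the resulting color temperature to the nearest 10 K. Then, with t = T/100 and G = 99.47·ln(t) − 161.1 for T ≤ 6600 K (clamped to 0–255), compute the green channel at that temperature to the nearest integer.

231

M_in = 10⁶/3668 = 272.63; M_out = 272.63 + (-78) = 194.63.
T_out = 10⁶/194.63 = 5138.0 K → 5140 K; t = 51.4.
G = 99.47·ln 51.4 − 161.1 = 99.47·3.9396 − 161.1 = 230.776.
Rounded: 231.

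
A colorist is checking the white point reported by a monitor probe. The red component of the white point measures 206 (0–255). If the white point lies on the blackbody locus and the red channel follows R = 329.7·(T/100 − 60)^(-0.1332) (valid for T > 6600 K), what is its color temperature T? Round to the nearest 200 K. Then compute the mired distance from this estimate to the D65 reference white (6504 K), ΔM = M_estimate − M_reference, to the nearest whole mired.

(t − 60)^(-0.1332) = 206/329.7 = 0.62481.
t − 60 = 0.62481^(1/-0.1332) = 0.62481^(-7.508) = 34.152, so t = 94.152.
T = 100·t = 9415 K → 9400 K to the nearest 200 K.
M_estimate = 10⁶/9400 = 106.38; M_reference = 10⁶/6504 = 153.75.
ΔM = 106.38 − 153.75 = -47.37 → -47 mireds.

-47 mireds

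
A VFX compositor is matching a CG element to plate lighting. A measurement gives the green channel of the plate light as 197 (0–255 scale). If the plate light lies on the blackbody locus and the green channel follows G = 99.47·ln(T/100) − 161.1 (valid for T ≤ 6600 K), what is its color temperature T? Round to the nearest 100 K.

ln t = (197 + 161.1) / 99.47 = 3.6001.
t = e^3.6001 = 36.601.
T = 100·t = 3660 K → 3700 K to the nearest 100 K.

3700 K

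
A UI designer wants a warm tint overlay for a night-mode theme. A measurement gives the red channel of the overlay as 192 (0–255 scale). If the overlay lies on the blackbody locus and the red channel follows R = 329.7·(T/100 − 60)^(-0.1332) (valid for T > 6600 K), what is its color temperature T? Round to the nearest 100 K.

(t − 60)^(-0.1332) = 192/329.7 = 0.58235.
t − 60 = 0.58235^(1/-0.1332) = 0.58235^(-7.508) = 57.929, so t = 117.929.
T = 100·t = 11793 K → 11800 K to the nearest 100 K.

11800 K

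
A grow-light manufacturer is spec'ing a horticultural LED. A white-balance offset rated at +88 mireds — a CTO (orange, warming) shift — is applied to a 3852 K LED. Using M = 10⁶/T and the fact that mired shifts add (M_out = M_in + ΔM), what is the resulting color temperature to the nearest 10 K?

2880 K

M_in = 10⁶/3852 = 259.61 mireds.
M_out = 259.61 + (+88) = 347.61 mireds.
T_out = 10⁶/347.61 = 2876.8 K → 2880 K.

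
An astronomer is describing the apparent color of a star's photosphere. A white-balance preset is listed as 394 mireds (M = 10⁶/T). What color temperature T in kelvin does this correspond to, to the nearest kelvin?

2538 K

T = 10⁶ / 394 = 2538.07 K → 2538 K.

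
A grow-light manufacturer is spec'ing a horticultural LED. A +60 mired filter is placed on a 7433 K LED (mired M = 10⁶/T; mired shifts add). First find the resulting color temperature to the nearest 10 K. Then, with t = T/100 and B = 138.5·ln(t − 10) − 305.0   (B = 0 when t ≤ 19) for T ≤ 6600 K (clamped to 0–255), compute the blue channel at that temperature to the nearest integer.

M_in = 10⁶/7433 = 134.54; M_out = 134.54 + (+60) = 194.54.
T_out = 10⁶/194.54 = 5140.5 K → 5140 K; t = 51.4.
B = 138.5·ln(51.4 − 10) − 305.0 = 138.5·ln 41.4 − 305.0 = 138.5·3.7233 − 305.0 = 210.674.
Rounded: 211.

211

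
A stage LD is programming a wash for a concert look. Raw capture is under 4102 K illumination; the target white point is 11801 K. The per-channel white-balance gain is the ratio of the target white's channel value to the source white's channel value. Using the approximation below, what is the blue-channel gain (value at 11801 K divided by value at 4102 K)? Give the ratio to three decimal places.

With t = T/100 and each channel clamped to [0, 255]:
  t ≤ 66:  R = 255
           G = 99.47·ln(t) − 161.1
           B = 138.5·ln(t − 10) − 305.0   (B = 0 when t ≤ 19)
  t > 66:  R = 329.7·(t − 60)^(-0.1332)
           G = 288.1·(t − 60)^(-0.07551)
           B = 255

1.494

At 4102 K (t = 41.02):
  B = 138.5·ln(41.02 − 10) − 305.0 = 138.5·ln 31.02 − 305.0 = 138.5·3.4346 − 305.0 = 170.697.
At 11801 K (t = 118.01):
  B = 255 by definition for t > 66.
Gain = 255.000 / 170.697 = 1.4939 → 1.494.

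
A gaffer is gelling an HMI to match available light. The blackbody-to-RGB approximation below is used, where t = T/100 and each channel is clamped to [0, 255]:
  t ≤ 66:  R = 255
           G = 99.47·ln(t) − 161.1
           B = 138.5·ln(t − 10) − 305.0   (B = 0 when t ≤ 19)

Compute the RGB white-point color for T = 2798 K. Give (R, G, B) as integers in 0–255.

t = 2798/100 = 27.98; the t ≤ 66 branch applies.
R = 255 by definition for t ≤ 66.
G = 99.47·ln 27.98 − 161.1 = 99.47·3.3315 − 161.1 = 170.283.
B = 138.5·ln(27.98 − 10) − 305.0 = 138.5·ln 17.98 − 305.0 = 138.5·2.8893 − 305.0 = 95.163.
Rounded: (255, 170, 95).

(255, 170, 95)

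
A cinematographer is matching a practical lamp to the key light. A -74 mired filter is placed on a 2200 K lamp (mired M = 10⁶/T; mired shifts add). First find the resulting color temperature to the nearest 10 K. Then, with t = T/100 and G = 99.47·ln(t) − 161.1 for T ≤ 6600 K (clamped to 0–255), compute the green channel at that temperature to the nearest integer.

M_in = 10⁶/2200 = 454.55; M_out = 454.55 + (-74) = 380.55.
T_out = 10⁶/380.55 = 2627.8 K → 2630 K; t = 26.3.
G = 99.47·ln 26.3 − 161.1 = 99.47·3.2696 − 161.1 = 164.124.
Rounded: 164.

164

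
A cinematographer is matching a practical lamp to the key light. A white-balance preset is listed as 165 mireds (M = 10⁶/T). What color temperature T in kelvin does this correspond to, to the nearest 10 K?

T = 10⁶ / 165 = 6060.61 K → 6060 K.

6060 K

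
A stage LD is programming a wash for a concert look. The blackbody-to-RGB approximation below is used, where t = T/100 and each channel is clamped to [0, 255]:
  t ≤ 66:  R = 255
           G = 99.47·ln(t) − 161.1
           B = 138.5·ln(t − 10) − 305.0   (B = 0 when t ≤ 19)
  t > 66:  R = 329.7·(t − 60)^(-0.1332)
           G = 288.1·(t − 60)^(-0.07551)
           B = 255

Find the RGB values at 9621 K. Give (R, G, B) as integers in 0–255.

(204, 220, 255)

t = 9621/100 = 96.21; the t > 66 branch applies.
R = 329.7·(96.21 − 60)^(-0.1332) = 329.7·36.21^(-0.1332) = 329.7·0.61996 = 204.401.
G = 288.1·(96.21 − 60)^(-0.07551) = 288.1·36.21^(-0.07551) = 288.1·0.76259 = 219.703.
B = 255 by definition for t > 66.
Rounded: (204, 220, 255).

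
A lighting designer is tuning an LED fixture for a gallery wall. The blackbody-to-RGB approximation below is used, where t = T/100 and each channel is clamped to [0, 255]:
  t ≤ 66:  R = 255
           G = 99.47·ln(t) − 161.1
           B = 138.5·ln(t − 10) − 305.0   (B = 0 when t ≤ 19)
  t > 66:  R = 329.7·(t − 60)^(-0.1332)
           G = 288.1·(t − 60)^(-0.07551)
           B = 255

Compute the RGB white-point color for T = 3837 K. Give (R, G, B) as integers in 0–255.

(255, 202, 158)

t = 3837/100 = 38.37; the t ≤ 66 branch applies.
R = 255 by definition for t ≤ 66.
G = 99.47·ln 38.37 − 161.1 = 99.47·3.6473 − 161.1 = 201.695.
B = 138.5·ln(38.37 − 10) − 305.0 = 138.5·ln 28.37 − 305.0 = 138.5·3.3453 − 305.0 = 158.329.
Rounded: (255, 202, 158).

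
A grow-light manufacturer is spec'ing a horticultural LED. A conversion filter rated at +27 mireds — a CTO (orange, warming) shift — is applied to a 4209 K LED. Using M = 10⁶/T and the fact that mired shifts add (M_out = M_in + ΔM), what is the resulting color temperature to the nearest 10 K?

3780 K

M_in = 10⁶/4209 = 237.59 mireds.
M_out = 237.59 + (+27) = 264.59 mireds.
T_out = 10⁶/264.59 = 3779.5 K → 3780 K.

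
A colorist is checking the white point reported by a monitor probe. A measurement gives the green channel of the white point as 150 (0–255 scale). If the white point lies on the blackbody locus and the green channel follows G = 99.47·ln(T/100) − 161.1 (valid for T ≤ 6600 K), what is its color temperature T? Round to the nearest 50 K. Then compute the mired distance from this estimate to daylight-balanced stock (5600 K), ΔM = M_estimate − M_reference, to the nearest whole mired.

+256 mireds

ln t = (150 + 161.1) / 99.47 = 3.1276.
t = e^3.1276 = 22.819.
T = 100·t = 2282 K → 2300 K to the nearest 50 K.
M_estimate = 10⁶/2300 = 434.78; M_reference = 10⁶/5600 = 178.57.
ΔM = 434.78 − 178.57 = 256.21 → +256 mireds.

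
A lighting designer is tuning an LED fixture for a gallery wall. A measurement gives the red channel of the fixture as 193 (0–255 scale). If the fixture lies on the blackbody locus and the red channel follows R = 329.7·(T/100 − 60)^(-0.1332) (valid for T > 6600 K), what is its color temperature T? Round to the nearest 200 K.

11600 K

(t − 60)^(-0.1332) = 193/329.7 = 0.58538.
t − 60 = 0.58538^(1/-0.1332) = 0.58538^(-7.508) = 55.713, so t = 115.713.
T = 100·t = 11571 K → 11600 K to the nearest 200 K.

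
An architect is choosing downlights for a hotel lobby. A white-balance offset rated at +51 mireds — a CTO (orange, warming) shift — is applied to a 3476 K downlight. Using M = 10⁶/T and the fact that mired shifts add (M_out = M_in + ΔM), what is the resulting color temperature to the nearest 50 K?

M_in = 10⁶/3476 = 287.69 mireds.
M_out = 287.69 + (+51) = 338.69 mireds.
T_out = 10⁶/338.69 = 2952.6 K → 2950 K.

2950 K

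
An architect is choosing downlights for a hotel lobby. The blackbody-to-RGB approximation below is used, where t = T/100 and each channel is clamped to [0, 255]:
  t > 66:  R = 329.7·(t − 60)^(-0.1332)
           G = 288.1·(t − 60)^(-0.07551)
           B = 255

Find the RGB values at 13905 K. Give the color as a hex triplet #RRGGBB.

#B8CFFF

t = 13905/100 = 139.05; the t > 66 branch applies.
R = 329.7·(139.05 − 60)^(-0.1332) = 329.7·79.05^(-0.1332) = 329.7·0.55873 = 184.212.
G = 288.1·(139.05 − 60)^(-0.07551) = 288.1·79.05^(-0.07551) = 288.1·0.71893 = 207.125.
B = 255 by definition for t > 66.
Rounded: (184, 207, 255).
In hex: #B8CFFF.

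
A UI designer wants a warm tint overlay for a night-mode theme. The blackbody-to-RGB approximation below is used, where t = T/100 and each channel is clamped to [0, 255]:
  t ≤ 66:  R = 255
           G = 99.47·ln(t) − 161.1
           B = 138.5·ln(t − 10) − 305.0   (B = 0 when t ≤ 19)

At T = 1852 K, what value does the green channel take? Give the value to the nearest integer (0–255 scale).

t = 1852/100 = 18.52; the t ≤ 66 branch applies.
G = 99.47·ln 18.52 − 161.1 = 99.47·2.9189 − 161.1 = 129.238.
Rounded: 129.

129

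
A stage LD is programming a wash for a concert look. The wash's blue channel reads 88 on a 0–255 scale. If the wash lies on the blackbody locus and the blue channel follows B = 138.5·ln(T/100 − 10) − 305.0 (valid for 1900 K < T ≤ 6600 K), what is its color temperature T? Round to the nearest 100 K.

2700 K

ln(t − 10) = (88 + 305.0) / 138.5 = 2.8375.
t − 10 = e^2.8375 = 17.074, so t = 27.074.
T = 100·t = 2707 K → 2700 K to the nearest 100 K.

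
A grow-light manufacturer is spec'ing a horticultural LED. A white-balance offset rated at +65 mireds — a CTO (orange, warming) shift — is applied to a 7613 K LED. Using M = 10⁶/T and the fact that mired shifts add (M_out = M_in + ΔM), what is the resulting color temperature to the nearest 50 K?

M_in = 10⁶/7613 = 131.35 mireds.
M_out = 131.35 + (+65) = 196.35 mireds.
T_out = 10⁶/196.35 = 5092.8 K → 5100 K.

5100 K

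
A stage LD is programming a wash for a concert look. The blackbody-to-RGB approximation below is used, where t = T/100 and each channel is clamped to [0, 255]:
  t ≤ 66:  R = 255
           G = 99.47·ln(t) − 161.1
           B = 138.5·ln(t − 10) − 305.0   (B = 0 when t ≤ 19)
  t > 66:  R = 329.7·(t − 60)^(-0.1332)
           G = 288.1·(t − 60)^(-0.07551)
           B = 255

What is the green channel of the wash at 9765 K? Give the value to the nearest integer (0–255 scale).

t = 9765/100 = 97.65; the t > 66 branch applies.
G = 288.1·(97.65 − 60)^(-0.07551) = 288.1·37.65^(-0.07551) = 288.1·0.76035 = 219.057.
Rounded: 219.

219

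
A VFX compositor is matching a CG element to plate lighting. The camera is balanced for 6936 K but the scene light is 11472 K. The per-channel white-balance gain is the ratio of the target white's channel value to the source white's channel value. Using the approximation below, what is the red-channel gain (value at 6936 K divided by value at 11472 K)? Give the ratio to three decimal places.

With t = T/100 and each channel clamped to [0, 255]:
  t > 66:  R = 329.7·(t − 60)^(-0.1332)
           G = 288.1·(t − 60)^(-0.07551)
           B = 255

1.265

At 11472 K (t = 114.72):
  R = 329.7·(114.72 − 60)^(-0.1332) = 329.7·54.72^(-0.1332) = 329.7·0.58678 = 193.463.
At 6936 K (t = 69.36):
  R = 329.7·(69.36 − 60)^(-0.1332) = 329.7·9.36^(-0.1332) = 329.7·0.74238 = 244.763.
Gain = 244.763 / 193.463 = 1.2652 → 1.265.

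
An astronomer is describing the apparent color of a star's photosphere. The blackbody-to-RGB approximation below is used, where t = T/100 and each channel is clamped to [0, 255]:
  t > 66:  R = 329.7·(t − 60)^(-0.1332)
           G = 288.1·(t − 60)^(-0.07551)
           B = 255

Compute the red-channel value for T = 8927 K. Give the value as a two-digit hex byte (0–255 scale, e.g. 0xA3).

0xD2

t = 8927/100 = 89.27; the t > 66 branch applies.
R = 329.7·(89.27 − 60)^(-0.1332) = 329.7·29.27^(-0.1332) = 329.7·0.63778 = 210.277.
Rounded: 210; in hex, 0xD2.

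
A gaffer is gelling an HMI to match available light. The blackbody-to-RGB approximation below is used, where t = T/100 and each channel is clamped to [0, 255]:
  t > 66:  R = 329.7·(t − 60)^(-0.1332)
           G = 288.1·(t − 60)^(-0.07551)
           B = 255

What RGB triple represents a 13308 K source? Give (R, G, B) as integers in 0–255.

(186, 208, 255)

t = 13308/100 = 133.08; the t > 66 branch applies.
R = 329.7·(133.08 − 60)^(-0.1332) = 329.7·73.08^(-0.1332) = 329.7·0.56460 = 186.149.
G = 288.1·(133.08 − 60)^(-0.07551) = 288.1·73.08^(-0.07551) = 288.1·0.72321 = 208.357.
B = 255 by definition for t > 66.
Rounded: (186, 208, 255).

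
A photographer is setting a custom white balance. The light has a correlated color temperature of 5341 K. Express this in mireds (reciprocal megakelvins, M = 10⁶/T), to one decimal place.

M = 10⁶ / 5341 = 187.231 → 187.2 mireds.

187.2 mireds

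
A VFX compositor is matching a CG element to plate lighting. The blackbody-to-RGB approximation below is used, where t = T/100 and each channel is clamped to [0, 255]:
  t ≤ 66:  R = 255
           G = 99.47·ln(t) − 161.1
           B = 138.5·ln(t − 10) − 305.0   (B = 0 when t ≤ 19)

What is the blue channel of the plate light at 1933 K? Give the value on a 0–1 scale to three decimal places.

0.017

t = 1933/100 = 19.33; the t ≤ 66 branch applies.
B = 138.5·ln(19.33 − 10) − 305.0 = 138.5·ln 9.33 − 305.0 = 138.5·2.2332 − 305.0 = 4.303.
On a 0–1 scale: 4.303/255 = 0.0169 → 0.017.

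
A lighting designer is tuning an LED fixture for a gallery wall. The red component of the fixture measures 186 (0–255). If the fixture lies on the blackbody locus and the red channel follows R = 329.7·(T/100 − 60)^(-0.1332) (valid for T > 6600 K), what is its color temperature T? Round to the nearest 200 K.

(t − 60)^(-0.1332) = 186/329.7 = 0.56415.
t − 60 = 0.56415^(1/-0.1332) = 0.56415^(-7.508) = 73.521, so t = 133.521.
T = 100·t = 13352 K → 13400 K to the nearest 200 K.

13400 K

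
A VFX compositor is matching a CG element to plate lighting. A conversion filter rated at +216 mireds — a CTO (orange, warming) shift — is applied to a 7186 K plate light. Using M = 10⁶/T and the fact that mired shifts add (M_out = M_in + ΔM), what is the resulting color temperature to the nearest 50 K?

2800 K

M_in = 10⁶/7186 = 139.16 mireds.
M_out = 139.16 + (+216) = 355.16 mireds.
T_out = 10⁶/355.16 = 2815.6 K → 2800 K.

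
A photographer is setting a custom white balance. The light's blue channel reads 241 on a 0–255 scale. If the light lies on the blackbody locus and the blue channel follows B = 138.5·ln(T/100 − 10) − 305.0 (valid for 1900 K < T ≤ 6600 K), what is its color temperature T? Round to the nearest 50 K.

ln(t − 10) = (241 + 305.0) / 138.5 = 3.9422.
t − 10 = e^3.9422 = 51.534, so t = 61.534.
T = 100·t = 6153 K → 6150 K to the nearest 50 K.

6150 K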